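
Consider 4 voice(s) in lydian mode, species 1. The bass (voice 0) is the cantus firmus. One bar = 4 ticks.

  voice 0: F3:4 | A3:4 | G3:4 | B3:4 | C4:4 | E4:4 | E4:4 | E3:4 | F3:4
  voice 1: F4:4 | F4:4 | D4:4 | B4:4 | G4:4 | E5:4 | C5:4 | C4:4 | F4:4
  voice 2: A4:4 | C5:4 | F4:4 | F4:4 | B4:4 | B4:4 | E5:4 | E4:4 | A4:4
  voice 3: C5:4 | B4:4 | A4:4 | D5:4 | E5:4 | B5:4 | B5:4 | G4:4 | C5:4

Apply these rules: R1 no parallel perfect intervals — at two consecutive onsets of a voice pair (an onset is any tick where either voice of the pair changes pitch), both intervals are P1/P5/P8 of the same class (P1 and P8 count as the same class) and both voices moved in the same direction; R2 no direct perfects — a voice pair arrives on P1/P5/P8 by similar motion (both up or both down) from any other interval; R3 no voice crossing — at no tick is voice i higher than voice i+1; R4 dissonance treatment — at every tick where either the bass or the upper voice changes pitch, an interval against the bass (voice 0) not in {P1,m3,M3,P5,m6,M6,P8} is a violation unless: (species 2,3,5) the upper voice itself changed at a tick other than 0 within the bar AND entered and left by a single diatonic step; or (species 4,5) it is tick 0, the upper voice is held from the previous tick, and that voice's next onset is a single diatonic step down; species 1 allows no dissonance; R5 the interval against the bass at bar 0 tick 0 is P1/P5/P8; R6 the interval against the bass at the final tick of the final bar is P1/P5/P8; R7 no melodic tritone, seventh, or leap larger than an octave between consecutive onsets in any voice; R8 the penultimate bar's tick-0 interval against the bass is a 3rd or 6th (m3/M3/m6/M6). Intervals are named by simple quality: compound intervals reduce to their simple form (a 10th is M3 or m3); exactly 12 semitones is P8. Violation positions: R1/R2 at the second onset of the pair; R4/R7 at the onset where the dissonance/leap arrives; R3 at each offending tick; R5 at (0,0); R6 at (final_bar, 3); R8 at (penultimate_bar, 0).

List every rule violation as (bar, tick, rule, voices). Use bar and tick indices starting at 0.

(0, 0, R5, (0, 2))
(1, 0, R3, (2, 3))
(1, 0, R4, (0, 3))
(1, 1, R3, (2, 3))
(1, 2, R3, (2, 3))
(1, 3, R3, (2, 3))
(2, 0, R2, (0, 1))
(2, 0, R2, (1, 3))
(2, 0, R4, (0, 2))
(2, 0, R4, (0, 3))
(3, 0, R2, (0, 1))
(3, 0, R3, (1, 2))
(3, 0, R4, (0, 2))
(3, 1, R3, (1, 2))
(3, 2, R3, (1, 2))
(3, 3, R3, (1, 2))
(4, 0, R4, (0, 2))
(4, 0, R7, (2,))
(5, 0, R2, (0, 1))
(5, 0, R2, (0, 3))
(5, 0, R2, (1, 3))
(5, 0, R3, (1, 2))
(5, 1, R3, (1, 2))
(5, 2, R3, (1, 2))
(5, 3, R3, (1, 2))
(7, 0, R1, (0, 2))
(7, 0, R2, (1, 3))
(7, 0, R7, (3,))
(7, 0, R8, (0, 2))
(8, 0, R1, (1, 3))
(8, 0, R2, (0, 1))
(8, 0, R2, (0, 3))
(8, 3, R6, (0, 2))

bar 0: v0=F3 v1=F4 v2=A4 v3=C5 downbeat P5
bar 1: v0=A3 v1=F4 v2=C5 v3=B4 downbeat M2
bar 2: v0=G3 v1=D4 v2=F4 v3=A4 downbeat M2
bar 3: v0=B3 v1=B4 v2=F4 v3=D5 downbeat m3
bar 4: v0=C4 v1=G4 v2=B4 v3=E5 downbeat M3
bar 5: v0=E4 v1=E5 v2=B4 v3=B5 downbeat P5
bar 6: v0=E4 v1=C5 v2=E5 v3=B5 downbeat P5
bar 7: v0=E3 v1=C4 v2=E4 v3=G4 downbeat m3
bar 8: v0=F3 v1=F4 v2=A4 v3=C5 downbeat P5
  -> R5 @ bar 0 tick 0 v(0, 2): opens on M3
  -> R3 @ bar 1 tick 0 v(2, 3): C5 above B4
  -> R4 @ bar 1 tick 0 v(0, 3): A3/B4 M2 untreated
  -> R3 @ bar 1 tick 1 v(2, 3): C5 above B4
  -> R3 @ bar 1 tick 2 v(2, 3): C5 above B4
  -> R3 @ bar 1 tick 3 v(2, 3): C5 above B4
  -> R2 @ bar 2 tick 0 v(0, 1): A3/F4 m6 -> G3/D4 P5 similar
  -> R2 @ bar 2 tick 0 v(1, 3): F4/B4 TT -> D4/A4 P5 similar
  -> R4 @ bar 2 tick 0 v(0, 2): G3/F4 m7 untreated
  -> R4 @ bar 2 tick 0 v(0, 3): G3/A4 M2 untreated
  -> R2 @ bar 3 tick 0 v(0, 1): G3/D4 P5 -> B3/B4 P8 similar
  -> R3 @ bar 3 tick 0 v(1, 2): B4 above F4
  -> R4 @ bar 3 tick 0 v(0, 2): B3/F4 TT untreated
  -> R3 @ bar 3 tick 1 v(1, 2): B4 above F4
  -> R3 @ bar 3 tick 2 v(1, 2): B4 above F4
  -> R3 @ bar 3 tick 3 v(1, 2): B4 above F4
  -> R4 @ bar 4 tick 0 v(0, 2): C4/B4 M7 untreated
  -> R7 @ bar 4 tick 0 v(2,): F4->B4 leap 6st
  -> R2 @ bar 5 tick 0 v(0, 1): C4/G4 P5 -> E4/E5 P8 similar
  -> R2 @ bar 5 tick 0 v(0, 3): C4/E5 M3 -> E4/B5 P5 similar
  -> R2 @ bar 5 tick 0 v(1, 3): G4/E5 M6 -> E5/B5 P5 similar
  -> R3 @ bar 5 tick 0 v(1, 2): E5 above B4
  -> R3 @ bar 5 tick 1 v(1, 2): E5 above B4
  -> R3 @ bar 5 tick 2 v(1, 2): E5 above B4
  -> R3 @ bar 5 tick 3 v(1, 2): E5 above B4
  -> R1 @ bar 7 tick 0 v(0, 2): E4/E5 P8 -> E3/E4 P8 similar
  -> R2 @ bar 7 tick 0 v(1, 3): C5/B5 M7 -> C4/G4 P5 similar
  -> R7 @ bar 7 tick 0 v(3,): B5->G4 leap 16st
  -> R8 @ bar 7 tick 0 v(0, 2): penult P8 not 3rd/6th
  -> R1 @ bar 8 tick 0 v(1, 3): C4/G4 P5 -> F4/C5 P5 similar
  -> R2 @ bar 8 tick 0 v(0, 1): E3/C4 m6 -> F3/F4 P8 similar
  -> R2 @ bar 8 tick 0 v(0, 3): E3/G4 m3 -> F3/C5 P5 similar
  -> R6 @ bar 8 tick 3 v(0, 2): closes on M3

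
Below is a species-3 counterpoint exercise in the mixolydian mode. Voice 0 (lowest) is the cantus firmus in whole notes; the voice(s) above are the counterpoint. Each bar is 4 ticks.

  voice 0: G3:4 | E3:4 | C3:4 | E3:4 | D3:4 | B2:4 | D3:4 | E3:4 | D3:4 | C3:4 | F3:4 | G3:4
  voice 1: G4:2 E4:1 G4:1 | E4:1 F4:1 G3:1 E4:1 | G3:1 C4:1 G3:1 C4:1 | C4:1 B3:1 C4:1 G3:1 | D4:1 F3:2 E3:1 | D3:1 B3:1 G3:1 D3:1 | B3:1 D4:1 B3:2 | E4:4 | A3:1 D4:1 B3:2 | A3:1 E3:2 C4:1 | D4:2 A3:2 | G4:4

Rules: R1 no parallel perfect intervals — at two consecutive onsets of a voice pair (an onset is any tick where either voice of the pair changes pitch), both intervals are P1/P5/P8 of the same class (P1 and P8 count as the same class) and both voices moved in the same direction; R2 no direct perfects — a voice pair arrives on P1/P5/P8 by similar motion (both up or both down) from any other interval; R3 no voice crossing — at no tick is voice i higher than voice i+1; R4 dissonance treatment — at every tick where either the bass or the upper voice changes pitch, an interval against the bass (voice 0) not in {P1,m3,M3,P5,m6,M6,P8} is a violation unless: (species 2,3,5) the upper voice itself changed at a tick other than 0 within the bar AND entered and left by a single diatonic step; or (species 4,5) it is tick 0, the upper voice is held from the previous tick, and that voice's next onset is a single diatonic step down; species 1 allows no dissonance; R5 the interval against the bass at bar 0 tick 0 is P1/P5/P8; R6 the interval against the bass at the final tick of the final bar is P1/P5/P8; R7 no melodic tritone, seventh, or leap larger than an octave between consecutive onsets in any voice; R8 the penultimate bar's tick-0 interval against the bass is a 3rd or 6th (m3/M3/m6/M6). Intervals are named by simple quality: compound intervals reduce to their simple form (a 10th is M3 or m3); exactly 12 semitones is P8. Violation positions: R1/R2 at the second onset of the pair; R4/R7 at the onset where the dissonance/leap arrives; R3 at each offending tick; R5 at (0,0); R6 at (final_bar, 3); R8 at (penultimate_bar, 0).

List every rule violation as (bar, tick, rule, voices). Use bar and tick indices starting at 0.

bar 0: v0=G3 v1=G4 downbeat P8
bar 1: v0=E3 v1=E4 downbeat P8
bar 2: v0=C3 v1=G3 downbeat P5
bar 3: v0=E3 v1=C4 downbeat m6
bar 4: v0=D3 v1=D4 downbeat P8
bar 5: v0=B2 v1=D3 downbeat m3
bar 6: v0=D3 v1=B3 downbeat M6
bar 7: v0=E3 v1=E4 downbeat P8
bar 8: v0=D3 v1=A3 downbeat P5
bar 9: v0=C3 v1=A3 downbeat M6
bar 10: v0=F3 v1=D4 downbeat M6
bar 11: v0=G3 v1=G4 downbeat P8
  -> R1 @ bar 1 tick 0 v(0, 1): G3/G4 P8 -> E3/E4 P8 similar
  -> R4 @ bar 1 tick 1 v(0, 1): E3/F4 m2 untreated
  -> R7 @ bar 1 tick 2 v(1,): F4->G3 leap 10st
  -> R2 @ bar 2 tick 0 v(0, 1): E3/E4 P8 -> C3/G3 P5 similar
  -> R2 @ bar 7 tick 0 v(0, 1): D3/B3 M6 -> E3/E4 P8 similar
  -> R2 @ bar 8 tick 0 v(0, 1): E3/E4 P8 -> D3/A3 P5 similar
  -> R2 @ bar 11 tick 0 v(0, 1): F3/A3 M3 -> G3/G4 P8 similar
  -> R7 @ bar 11 tick 0 v(1,): A3->G4 leap 10st

(1, 0, R1, (0, 1))
(1, 1, R4, (0, 1))
(1, 2, R7, (1,))
(2, 0, R2, (0, 1))
(7, 0, R2, (0, 1))
(8, 0, R2, (0, 1))
(11, 0, R2, (0, 1))
(11, 0, R7, (1,))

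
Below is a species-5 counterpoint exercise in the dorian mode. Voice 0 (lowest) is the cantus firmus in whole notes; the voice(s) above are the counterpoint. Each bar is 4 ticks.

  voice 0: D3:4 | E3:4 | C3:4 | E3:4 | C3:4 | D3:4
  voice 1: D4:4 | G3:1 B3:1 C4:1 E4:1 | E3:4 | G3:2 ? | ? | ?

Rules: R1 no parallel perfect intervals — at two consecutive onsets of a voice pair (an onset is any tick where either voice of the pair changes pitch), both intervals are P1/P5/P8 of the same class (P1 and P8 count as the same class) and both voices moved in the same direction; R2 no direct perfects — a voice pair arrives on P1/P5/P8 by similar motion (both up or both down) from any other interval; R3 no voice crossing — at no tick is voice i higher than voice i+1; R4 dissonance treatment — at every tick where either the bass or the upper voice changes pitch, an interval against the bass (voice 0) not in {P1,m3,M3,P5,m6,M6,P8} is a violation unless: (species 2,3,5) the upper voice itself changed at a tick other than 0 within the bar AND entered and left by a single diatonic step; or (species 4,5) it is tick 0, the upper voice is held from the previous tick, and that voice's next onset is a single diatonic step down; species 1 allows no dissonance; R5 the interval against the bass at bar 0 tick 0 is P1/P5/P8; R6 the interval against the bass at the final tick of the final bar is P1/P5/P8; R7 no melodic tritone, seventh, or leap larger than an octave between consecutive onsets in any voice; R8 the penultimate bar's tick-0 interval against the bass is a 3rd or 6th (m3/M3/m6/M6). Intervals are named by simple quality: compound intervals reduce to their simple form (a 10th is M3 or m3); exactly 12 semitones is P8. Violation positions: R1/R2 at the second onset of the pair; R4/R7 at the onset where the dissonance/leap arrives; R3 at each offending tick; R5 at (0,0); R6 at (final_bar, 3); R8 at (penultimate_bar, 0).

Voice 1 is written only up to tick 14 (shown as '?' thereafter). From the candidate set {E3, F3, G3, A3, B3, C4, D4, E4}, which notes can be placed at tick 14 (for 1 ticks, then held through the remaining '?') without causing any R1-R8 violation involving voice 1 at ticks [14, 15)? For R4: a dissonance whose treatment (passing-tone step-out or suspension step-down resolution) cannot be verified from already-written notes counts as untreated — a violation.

{B3, C4, E3, E4, G3}

E3: legal
F3: violates R4
G3: legal
A3: violates R4
B3: legal
C4: legal
D4: violates R4
E4: legal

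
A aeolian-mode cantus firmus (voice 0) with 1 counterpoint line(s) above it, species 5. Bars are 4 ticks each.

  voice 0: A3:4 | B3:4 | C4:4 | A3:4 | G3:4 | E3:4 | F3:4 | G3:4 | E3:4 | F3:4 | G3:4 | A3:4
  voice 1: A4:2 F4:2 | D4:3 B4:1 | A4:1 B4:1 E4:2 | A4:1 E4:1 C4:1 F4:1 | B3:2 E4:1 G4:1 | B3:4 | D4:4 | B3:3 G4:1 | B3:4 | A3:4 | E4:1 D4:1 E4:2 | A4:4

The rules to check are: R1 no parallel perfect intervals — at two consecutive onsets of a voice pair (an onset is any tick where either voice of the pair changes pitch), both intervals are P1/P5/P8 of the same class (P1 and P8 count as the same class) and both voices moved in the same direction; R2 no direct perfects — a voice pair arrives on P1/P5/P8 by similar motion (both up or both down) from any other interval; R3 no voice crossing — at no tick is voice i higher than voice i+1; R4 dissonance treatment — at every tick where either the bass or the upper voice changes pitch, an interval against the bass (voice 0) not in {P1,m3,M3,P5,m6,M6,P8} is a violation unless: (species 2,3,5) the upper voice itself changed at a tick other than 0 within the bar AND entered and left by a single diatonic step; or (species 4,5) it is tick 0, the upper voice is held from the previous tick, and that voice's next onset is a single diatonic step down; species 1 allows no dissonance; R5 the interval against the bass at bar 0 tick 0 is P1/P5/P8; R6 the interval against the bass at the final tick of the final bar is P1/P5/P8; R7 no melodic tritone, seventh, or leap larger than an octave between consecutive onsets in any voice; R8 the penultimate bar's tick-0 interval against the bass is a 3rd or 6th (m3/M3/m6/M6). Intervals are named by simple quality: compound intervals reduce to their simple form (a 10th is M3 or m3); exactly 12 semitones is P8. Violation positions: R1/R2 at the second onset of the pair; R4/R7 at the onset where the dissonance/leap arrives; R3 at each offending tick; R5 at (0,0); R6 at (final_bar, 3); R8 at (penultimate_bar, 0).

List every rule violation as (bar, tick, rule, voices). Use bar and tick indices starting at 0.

bar 0: v0=A3 v1=A4 downbeat P8
bar 1: v0=B3 v1=D4 downbeat m3
bar 2: v0=C4 v1=A4 downbeat M6
bar 3: v0=A3 v1=A4 downbeat P8
bar 4: v0=G3 v1=B3 downbeat M3
bar 5: v0=E3 v1=B3 downbeat P5
bar 6: v0=F3 v1=D4 downbeat M6
bar 7: v0=G3 v1=B3 downbeat M3
bar 8: v0=E3 v1=B3 downbeat P5
bar 9: v0=F3 v1=A3 downbeat M3
bar 10: v0=G3 v1=E4 downbeat M6
bar 11: v0=A3 v1=A4 downbeat P8
  -> R4 @ bar 2 tick 1 v(0, 1): C4/B4 M7 untreated
  -> R7 @ bar 4 tick 0 v(1,): F4->B3 leap 6st
  -> R2 @ bar 5 tick 0 v(0, 1): G3/G4 P8 -> E3/B3 P5 similar
  -> R2 @ bar 8 tick 0 v(0, 1): G3/G4 P8 -> E3/B3 P5 similar
  -> R2 @ bar 11 tick 0 v(0, 1): G3/E4 M6 -> A3/A4 P8 similar

(2, 1, R4, (0, 1))
(4, 0, R7, (1,))
(5, 0, R2, (0, 1))
(8, 0, R2, (0, 1))
(11, 0, R2, (0, 1))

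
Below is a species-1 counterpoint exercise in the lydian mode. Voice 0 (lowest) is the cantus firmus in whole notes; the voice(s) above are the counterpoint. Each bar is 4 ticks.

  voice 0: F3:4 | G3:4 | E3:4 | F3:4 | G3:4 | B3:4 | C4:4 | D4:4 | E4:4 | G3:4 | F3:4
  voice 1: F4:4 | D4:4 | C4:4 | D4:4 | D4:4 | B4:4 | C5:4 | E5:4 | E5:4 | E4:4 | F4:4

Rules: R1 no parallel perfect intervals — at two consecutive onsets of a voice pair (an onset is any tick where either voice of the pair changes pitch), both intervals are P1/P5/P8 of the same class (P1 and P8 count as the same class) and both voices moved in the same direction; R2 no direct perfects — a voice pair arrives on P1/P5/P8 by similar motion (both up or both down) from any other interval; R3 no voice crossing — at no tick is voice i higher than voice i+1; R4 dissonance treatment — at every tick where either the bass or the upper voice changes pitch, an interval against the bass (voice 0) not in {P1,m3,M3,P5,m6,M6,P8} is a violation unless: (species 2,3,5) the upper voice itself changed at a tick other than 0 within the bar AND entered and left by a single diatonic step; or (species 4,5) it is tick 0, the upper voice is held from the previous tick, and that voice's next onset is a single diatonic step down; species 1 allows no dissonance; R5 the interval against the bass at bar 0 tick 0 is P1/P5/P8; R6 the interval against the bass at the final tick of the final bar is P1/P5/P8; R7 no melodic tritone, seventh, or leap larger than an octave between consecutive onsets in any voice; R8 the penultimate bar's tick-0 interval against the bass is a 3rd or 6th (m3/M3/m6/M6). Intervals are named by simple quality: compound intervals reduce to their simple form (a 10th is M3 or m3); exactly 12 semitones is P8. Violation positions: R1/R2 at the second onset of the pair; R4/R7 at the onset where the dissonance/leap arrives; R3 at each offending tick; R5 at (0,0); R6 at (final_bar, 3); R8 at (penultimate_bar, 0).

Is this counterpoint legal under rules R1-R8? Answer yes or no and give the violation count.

No (3 violations)

bar 0: v0=F3 v1=F4 (P8)
bar 1: v0=G3 v1=D4 (P5)
bar 2: v0=E3 v1=C4 (m6)
bar 3: v0=F3 v1=D4 (M6)
bar 4: v0=G3 v1=D4 (P5)
bar 5: v0=B3 v1=B4 (P8)
bar 6: v0=C4 v1=C5 (P8)
bar 7: v0=D4 v1=E5 (M2)
bar 8: v0=E4 v1=E5 (P8)
bar 9: v0=G3 v1=E4 (M6)
bar 10: v0=F3 v1=F4 (P8)
  R2 @ bar5.0: G3/D4 P5 -> B3/B4 P8 similar
  R1 @ bar6.0: B3/B4 P8 -> C4/C5 P8 similar
  R4 @ bar7.0: D4/E5 M2 untreated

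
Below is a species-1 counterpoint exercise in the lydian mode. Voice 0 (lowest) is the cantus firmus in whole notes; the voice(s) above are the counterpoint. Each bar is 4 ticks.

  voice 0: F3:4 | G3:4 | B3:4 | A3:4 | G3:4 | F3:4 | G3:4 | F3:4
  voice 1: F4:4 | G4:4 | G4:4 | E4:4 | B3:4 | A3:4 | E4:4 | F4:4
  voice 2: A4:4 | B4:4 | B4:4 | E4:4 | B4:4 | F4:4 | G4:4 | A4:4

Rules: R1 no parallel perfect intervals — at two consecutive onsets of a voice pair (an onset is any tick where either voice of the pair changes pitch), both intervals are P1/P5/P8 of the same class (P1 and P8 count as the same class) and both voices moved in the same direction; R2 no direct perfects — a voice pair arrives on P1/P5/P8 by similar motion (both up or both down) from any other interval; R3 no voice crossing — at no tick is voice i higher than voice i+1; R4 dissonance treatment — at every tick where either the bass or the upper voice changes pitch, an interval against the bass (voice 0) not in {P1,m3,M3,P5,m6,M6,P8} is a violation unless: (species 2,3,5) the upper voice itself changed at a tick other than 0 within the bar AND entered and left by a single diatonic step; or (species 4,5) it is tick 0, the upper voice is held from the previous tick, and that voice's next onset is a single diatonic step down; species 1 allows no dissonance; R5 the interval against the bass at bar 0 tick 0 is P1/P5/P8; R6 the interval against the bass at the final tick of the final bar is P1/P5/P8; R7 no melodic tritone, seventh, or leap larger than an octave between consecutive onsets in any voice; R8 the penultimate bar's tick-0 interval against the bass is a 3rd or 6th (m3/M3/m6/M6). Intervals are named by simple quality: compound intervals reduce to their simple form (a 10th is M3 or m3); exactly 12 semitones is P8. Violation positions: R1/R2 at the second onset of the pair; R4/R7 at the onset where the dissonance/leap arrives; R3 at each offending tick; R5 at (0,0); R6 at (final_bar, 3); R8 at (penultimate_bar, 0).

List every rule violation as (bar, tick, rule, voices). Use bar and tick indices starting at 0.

bar 0: v0=F3 v1=F4 v2=A4 downbeat M3
bar 1: v0=G3 v1=G4 v2=B4 downbeat M3
bar 2: v0=B3 v1=G4 v2=B4 downbeat P8
bar 3: v0=A3 v1=E4 v2=E4 downbeat P5
bar 4: v0=G3 v1=B3 v2=B4 downbeat M3
bar 5: v0=F3 v1=A3 v2=F4 downbeat P8
bar 6: v0=G3 v1=E4 v2=G4 downbeat P8
bar 7: v0=F3 v1=F4 v2=A4 downbeat M3
  -> R5 @ bar 0 tick 0 v(0, 2): opens on M3
  -> R1 @ bar 1 tick 0 v(0, 1): F3/F4 P8 -> G3/G4 P8 similar
  -> R2 @ bar 3 tick 0 v(0, 1): B3/G4 m6 -> A3/E4 P5 similar
  -> R2 @ bar 3 tick 0 v(0, 2): B3/B4 P8 -> A3/E4 P5 similar
  -> R2 @ bar 3 tick 0 v(1, 2): G4/B4 M3 -> E4/E4 P1 similar
  -> R2 @ bar 5 tick 0 v(0, 2): G3/B4 M3 -> F3/F4 P8 similar
  -> R7 @ bar 5 tick 0 v(2,): B4->F4 leap 6st
  -> R1 @ bar 6 tick 0 v(0, 2): F3/F4 P8 -> G3/G4 P8 similar
  -> R8 @ bar 6 tick 0 v(0, 2): penult P8 not 3rd/6th
  -> R6 @ bar 7 tick 3 v(0, 2): closes on M3

(0, 0, R5, (0, 2))
(1, 0, R1, (0, 1))
(3, 0, R2, (0, 1))
(3, 0, R2, (0, 2))
(3, 0, R2, (1, 2))
(5, 0, R2, (0, 2))
(5, 0, R7, (2,))
(6, 0, R1, (0, 2))
(6, 0, R8, (0, 2))
(7, 3, R6, (0, 2))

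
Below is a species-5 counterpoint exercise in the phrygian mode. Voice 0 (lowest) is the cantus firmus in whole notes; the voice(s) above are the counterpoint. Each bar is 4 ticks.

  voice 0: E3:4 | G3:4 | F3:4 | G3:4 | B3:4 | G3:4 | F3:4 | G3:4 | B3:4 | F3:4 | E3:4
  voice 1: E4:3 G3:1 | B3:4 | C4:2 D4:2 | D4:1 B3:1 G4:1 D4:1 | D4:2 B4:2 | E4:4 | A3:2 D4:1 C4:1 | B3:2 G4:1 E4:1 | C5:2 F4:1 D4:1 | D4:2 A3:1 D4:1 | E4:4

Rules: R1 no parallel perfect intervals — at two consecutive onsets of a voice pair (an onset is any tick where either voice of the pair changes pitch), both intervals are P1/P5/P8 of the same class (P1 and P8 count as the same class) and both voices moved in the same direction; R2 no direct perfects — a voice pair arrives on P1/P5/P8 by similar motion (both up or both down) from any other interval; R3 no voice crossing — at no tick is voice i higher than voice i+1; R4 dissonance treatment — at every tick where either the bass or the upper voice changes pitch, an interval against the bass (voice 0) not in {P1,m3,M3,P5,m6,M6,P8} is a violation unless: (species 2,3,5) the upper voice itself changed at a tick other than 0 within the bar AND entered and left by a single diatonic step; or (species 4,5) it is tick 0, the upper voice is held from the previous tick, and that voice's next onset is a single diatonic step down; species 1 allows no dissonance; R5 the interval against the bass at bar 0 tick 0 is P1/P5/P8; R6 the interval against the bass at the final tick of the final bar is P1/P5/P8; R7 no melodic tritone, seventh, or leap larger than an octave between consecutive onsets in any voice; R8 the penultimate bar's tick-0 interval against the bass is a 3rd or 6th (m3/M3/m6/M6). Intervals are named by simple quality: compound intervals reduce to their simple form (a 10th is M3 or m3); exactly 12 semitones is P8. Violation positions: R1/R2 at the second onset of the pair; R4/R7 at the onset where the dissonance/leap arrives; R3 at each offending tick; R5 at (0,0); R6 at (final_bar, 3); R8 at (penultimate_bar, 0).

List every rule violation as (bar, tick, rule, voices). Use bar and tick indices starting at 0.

bar 0: v0=E3 v1=E4 downbeat P8
bar 1: v0=G3 v1=B3 downbeat M3
bar 2: v0=F3 v1=C4 downbeat P5
bar 3: v0=G3 v1=D4 downbeat P5
bar 4: v0=B3 v1=D4 downbeat m3
bar 5: v0=G3 v1=E4 downbeat M6
bar 6: v0=F3 v1=A3 downbeat M3
bar 7: v0=G3 v1=B3 downbeat M3
bar 8: v0=B3 v1=C5 downbeat m2
bar 9: v0=F3 v1=D4 downbeat M6
bar 10: v0=E3 v1=E4 downbeat P8
  -> R4 @ bar 8 tick 0 v(0, 1): B3/C5 m2 untreated
  -> R4 @ bar 8 tick 2 v(0, 1): B3/F4 TT untreated
  -> R7 @ bar 9 tick 0 v(0,): B3->F3 leap 6st

(8, 0, R4, (0, 1))
(8, 2, R4, (0, 1))
(9, 0, R7, (0,))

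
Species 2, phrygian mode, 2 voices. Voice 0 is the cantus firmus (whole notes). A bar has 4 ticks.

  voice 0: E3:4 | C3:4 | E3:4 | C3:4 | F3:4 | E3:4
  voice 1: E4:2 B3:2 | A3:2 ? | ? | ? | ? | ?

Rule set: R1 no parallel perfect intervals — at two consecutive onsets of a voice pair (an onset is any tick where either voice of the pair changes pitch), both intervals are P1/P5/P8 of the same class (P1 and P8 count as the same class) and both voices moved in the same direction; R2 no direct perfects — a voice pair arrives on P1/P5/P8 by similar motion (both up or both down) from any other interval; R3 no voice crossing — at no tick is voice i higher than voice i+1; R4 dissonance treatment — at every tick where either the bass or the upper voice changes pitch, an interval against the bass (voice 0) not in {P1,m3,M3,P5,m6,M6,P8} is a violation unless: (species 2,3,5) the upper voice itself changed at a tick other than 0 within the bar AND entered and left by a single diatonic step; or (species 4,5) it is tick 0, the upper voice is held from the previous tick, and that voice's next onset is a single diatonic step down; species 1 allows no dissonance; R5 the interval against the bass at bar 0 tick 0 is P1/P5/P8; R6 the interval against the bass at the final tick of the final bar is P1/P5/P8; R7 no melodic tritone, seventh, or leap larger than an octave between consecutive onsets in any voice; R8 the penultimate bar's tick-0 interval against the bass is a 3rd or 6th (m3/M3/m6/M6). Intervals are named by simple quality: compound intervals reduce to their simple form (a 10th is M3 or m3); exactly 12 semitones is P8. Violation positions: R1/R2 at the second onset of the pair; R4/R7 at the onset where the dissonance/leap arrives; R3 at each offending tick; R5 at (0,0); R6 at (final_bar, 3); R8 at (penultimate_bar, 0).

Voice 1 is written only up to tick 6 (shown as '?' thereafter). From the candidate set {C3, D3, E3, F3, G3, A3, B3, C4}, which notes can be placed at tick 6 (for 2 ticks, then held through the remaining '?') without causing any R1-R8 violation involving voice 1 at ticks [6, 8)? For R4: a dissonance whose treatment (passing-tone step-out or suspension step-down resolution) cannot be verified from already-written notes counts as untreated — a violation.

{A3, C3, C4, E3, G3}

C3: legal
D3: violates R4
E3: legal
F3: violates R4
G3: legal
A3: legal
B3: violates R4
C4: legal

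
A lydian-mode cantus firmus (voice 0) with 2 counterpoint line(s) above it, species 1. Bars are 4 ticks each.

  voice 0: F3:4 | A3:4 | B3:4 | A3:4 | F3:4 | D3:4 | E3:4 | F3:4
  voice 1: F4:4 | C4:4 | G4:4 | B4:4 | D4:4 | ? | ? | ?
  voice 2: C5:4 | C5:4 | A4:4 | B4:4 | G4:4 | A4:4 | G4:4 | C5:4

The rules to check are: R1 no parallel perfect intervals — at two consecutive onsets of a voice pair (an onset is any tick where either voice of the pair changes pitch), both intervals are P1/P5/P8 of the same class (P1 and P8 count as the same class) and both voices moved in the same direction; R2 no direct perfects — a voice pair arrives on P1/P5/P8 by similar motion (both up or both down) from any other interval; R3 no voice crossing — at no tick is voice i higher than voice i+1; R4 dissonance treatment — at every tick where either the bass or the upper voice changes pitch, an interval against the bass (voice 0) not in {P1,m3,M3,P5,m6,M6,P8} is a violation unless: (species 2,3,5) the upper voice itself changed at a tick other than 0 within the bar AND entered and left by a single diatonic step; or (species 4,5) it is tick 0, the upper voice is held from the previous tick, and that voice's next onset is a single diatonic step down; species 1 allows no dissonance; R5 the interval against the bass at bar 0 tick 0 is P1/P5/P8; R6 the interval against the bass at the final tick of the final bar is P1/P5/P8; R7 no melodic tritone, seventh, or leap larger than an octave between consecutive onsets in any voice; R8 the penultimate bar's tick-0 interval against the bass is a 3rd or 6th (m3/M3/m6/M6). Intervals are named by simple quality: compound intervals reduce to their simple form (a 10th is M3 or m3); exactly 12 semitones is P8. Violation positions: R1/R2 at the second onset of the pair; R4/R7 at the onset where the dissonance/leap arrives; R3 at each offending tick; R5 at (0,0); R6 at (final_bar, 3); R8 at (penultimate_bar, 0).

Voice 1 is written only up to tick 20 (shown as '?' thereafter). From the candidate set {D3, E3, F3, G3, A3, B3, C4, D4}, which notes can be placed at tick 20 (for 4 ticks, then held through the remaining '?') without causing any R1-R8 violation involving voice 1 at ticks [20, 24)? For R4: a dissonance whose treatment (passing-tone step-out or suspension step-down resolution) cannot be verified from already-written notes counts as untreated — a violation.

D3: violates R2
E3: violates R4,R7
F3: legal
G3: violates R4
A3: violates R2
B3: legal
C4: violates R4
D4: legal

{B3, D4, F3}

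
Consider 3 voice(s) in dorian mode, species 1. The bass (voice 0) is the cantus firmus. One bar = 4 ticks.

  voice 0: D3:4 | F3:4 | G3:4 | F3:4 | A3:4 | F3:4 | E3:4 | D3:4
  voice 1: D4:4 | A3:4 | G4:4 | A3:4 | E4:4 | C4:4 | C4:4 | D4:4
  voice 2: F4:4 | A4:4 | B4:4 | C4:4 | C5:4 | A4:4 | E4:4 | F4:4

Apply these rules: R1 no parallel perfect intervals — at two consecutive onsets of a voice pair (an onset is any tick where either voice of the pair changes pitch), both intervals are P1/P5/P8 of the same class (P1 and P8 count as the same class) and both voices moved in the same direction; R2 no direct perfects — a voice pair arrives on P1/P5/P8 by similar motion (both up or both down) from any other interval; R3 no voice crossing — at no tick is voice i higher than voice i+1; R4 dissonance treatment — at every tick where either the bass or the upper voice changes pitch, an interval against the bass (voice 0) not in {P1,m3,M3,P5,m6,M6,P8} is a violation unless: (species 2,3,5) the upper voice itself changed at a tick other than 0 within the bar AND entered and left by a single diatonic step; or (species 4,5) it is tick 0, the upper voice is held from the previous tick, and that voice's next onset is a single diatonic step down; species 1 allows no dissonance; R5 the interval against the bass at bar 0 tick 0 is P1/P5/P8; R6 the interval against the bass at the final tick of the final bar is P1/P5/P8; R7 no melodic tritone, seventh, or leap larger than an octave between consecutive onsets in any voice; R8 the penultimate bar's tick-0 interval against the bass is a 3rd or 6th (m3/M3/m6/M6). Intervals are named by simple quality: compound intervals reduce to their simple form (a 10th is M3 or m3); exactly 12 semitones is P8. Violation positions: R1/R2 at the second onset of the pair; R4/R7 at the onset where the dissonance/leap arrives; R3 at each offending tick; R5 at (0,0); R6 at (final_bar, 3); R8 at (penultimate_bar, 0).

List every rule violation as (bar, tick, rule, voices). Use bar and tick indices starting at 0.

(0, 0, R5, (0, 2))
(2, 0, R2, (0, 1))
(2, 0, R7, (1,))
(3, 0, R2, (0, 2))
(3, 0, R7, (1,))
(3, 0, R7, (2,))
(4, 0, R2, (0, 1))
(5, 0, R1, (0, 1))
(6, 0, R2, (0, 2))
(6, 0, R8, (0, 2))
(7, 3, R6, (0, 2))

bar 0: v0=D3 v1=D4 v2=F4 downbeat m3
bar 1: v0=F3 v1=A3 v2=A4 downbeat M3
bar 2: v0=G3 v1=G4 v2=B4 downbeat M3
bar 3: v0=F3 v1=A3 v2=C4 downbeat P5
bar 4: v0=A3 v1=E4 v2=C5 downbeat m3
bar 5: v0=F3 v1=C4 v2=A4 downbeat M3
bar 6: v0=E3 v1=C4 v2=E4 downbeat P8
bar 7: v0=D3 v1=D4 v2=F4 downbeat m3
  -> R5 @ bar 0 tick 0 v(0, 2): opens on m3
  -> R2 @ bar 2 tick 0 v(0, 1): F3/A3 M3 -> G3/G4 P8 similar
  -> R7 @ bar 2 tick 0 v(1,): A3->G4 leap 10st
  -> R2 @ bar 3 tick 0 v(0, 2): G3/B4 M3 -> F3/C4 P5 similar
  -> R7 @ bar 3 tick 0 v(1,): G4->A3 leap 10st
  -> R7 @ bar 3 tick 0 v(2,): B4->C4 leap 11st
  -> R2 @ bar 4 tick 0 v(0, 1): F3/A3 M3 -> A3/E4 P5 similar
  -> R1 @ bar 5 tick 0 v(0, 1): A3/E4 P5 -> F3/C4 P5 similar
  -> R2 @ bar 6 tick 0 v(0, 2): F3/A4 M3 -> E3/E4 P8 similar
  -> R8 @ bar 6 tick 0 v(0, 2): penult P8 not 3rd/6th
  -> R6 @ bar 7 tick 3 v(0, 2): closes on m3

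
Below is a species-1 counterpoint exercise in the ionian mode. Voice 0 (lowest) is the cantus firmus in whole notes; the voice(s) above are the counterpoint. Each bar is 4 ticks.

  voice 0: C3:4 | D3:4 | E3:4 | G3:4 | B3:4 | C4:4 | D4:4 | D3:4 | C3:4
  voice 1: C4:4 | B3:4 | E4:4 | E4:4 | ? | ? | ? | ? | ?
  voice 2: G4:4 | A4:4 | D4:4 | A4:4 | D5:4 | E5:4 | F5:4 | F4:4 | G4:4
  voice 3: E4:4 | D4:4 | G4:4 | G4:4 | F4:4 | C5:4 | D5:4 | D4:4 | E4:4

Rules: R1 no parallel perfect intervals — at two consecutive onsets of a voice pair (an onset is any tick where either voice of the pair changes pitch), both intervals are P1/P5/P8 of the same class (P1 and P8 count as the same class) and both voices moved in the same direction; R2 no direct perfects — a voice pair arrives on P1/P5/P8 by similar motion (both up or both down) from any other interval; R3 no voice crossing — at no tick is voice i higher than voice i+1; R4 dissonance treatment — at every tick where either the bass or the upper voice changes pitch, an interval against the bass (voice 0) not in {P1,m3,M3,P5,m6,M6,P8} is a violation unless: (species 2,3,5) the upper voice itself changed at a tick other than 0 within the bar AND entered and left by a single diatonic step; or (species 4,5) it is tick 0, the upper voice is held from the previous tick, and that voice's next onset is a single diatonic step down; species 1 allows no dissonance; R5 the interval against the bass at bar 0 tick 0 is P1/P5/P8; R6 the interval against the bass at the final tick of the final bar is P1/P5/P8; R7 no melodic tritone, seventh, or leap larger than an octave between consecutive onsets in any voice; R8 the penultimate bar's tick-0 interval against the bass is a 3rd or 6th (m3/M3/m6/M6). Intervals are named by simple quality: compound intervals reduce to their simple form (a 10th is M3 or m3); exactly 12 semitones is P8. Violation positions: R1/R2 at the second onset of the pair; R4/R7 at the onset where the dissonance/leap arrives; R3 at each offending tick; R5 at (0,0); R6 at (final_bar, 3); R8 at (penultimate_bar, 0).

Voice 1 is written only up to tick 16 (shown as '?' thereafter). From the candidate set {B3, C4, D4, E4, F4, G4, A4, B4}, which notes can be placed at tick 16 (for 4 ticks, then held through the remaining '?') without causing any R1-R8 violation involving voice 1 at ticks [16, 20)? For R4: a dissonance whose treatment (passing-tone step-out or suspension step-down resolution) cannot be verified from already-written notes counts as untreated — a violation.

B3: legal
C4: violates R4
D4: legal
E4: violates R4
F4: violates R4
G4: violates R2
A4: violates R4
B4: violates R2

{B3, D4}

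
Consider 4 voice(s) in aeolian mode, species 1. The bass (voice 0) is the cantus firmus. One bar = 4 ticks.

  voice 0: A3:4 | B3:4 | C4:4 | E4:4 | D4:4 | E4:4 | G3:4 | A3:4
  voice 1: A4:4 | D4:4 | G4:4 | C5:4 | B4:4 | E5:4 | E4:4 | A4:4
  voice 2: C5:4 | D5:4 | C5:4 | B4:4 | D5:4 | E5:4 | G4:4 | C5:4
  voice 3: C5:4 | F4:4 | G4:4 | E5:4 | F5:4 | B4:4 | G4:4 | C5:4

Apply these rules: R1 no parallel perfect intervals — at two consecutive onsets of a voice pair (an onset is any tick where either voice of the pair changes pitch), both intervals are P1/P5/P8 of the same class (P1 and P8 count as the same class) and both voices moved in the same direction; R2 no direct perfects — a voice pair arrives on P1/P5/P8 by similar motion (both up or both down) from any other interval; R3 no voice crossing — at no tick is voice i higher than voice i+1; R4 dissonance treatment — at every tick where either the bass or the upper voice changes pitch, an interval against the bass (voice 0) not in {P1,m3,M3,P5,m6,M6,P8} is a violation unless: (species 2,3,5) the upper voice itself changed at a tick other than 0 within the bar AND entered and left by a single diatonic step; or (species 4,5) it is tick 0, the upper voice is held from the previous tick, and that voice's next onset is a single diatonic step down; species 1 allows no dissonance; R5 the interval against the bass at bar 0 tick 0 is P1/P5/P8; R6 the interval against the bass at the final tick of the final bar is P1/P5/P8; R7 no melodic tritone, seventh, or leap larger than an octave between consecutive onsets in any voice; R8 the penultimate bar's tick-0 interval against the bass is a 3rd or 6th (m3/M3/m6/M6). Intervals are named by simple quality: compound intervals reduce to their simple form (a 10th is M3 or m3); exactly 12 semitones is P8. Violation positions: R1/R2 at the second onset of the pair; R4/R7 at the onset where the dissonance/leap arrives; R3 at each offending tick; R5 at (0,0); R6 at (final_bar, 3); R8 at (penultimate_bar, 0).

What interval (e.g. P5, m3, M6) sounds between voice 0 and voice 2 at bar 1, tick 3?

m3

voice 0=B3 voice 2=D5 -> m3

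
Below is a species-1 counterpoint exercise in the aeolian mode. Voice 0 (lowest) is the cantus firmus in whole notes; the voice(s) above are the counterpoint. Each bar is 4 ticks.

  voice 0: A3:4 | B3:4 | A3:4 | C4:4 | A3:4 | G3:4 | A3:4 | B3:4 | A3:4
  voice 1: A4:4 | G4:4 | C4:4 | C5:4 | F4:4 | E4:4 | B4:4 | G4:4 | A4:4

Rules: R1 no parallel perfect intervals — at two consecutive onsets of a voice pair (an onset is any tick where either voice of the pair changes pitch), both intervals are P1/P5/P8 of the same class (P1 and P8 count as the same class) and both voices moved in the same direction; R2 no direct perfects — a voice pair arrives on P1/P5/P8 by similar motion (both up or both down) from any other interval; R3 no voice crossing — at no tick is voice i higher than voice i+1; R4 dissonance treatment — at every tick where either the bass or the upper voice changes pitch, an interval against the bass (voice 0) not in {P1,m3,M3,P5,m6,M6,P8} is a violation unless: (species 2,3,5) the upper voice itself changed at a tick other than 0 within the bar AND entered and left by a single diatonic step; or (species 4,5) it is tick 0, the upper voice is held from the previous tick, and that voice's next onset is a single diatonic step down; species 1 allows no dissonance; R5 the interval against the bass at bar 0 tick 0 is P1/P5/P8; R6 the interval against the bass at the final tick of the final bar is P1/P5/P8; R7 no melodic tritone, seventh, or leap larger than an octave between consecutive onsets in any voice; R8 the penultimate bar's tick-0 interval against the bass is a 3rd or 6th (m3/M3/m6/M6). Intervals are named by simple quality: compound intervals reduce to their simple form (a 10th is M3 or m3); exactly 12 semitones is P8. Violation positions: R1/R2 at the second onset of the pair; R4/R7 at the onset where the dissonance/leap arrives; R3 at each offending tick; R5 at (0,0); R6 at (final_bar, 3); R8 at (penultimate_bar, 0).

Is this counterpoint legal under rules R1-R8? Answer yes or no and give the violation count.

bar 0: v0=A3 v1=A4 (P8)
bar 1: v0=B3 v1=G4 (m6)
bar 2: v0=A3 v1=C4 (m3)
bar 3: v0=C4 v1=C5 (P8)
bar 4: v0=A3 v1=F4 (m6)
bar 5: v0=G3 v1=E4 (M6)
bar 6: v0=A3 v1=B4 (M2)
bar 7: v0=B3 v1=G4 (m6)
bar 8: v0=A3 v1=A4 (P8)
  R2 @ bar3.0: A3/C4 m3 -> C4/C5 P8 similar
  R4 @ bar6.0: A3/B4 M2 untreated

No (2 violations)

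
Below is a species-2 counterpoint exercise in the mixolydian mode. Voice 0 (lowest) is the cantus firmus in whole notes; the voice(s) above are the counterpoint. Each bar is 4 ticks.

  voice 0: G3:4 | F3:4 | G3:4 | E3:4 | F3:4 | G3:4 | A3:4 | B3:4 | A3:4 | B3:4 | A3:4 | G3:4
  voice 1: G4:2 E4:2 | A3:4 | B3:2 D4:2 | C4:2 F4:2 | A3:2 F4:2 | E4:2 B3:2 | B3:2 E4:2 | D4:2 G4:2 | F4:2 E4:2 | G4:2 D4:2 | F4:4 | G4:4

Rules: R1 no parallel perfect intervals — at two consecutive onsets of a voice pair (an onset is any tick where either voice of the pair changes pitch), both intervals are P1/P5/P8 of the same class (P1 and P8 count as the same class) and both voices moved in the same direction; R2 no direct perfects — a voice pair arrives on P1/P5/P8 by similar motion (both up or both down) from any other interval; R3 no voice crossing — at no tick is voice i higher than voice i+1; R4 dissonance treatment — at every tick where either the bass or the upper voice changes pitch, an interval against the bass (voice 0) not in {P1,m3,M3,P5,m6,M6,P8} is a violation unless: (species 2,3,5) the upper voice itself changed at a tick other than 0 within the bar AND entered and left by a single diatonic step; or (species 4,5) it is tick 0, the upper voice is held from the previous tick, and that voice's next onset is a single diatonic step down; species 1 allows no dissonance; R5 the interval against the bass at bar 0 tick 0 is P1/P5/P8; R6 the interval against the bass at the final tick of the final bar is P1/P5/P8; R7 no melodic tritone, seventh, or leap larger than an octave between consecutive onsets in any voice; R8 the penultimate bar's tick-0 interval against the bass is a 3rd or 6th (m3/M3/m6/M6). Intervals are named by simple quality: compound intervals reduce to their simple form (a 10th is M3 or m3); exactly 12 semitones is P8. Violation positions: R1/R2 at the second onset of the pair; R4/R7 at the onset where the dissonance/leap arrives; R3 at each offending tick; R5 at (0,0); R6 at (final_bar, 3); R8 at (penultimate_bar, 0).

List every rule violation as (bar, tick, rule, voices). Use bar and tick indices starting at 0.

bar 0: v0=G3 v1=G4 downbeat P8
bar 1: v0=F3 v1=A3 downbeat M3
bar 2: v0=G3 v1=B3 downbeat M3
bar 3: v0=E3 v1=C4 downbeat m6
bar 4: v0=F3 v1=A3 downbeat M3
bar 5: v0=G3 v1=E4 downbeat M6
bar 6: v0=A3 v1=B3 downbeat M2
bar 7: v0=B3 v1=D4 downbeat m3
bar 8: v0=A3 v1=F4 downbeat m6
bar 9: v0=B3 v1=G4 downbeat m6
bar 10: v0=A3 v1=F4 downbeat m6
bar 11: v0=G3 v1=G4 downbeat P8
  -> R4 @ bar 3 tick 2 v(0, 1): E3/F4 m2 untreated
  -> R4 @ bar 6 tick 0 v(0, 1): A3/B3 M2 untreated

(3, 2, R4, (0, 1))
(6, 0, R4, (0, 1))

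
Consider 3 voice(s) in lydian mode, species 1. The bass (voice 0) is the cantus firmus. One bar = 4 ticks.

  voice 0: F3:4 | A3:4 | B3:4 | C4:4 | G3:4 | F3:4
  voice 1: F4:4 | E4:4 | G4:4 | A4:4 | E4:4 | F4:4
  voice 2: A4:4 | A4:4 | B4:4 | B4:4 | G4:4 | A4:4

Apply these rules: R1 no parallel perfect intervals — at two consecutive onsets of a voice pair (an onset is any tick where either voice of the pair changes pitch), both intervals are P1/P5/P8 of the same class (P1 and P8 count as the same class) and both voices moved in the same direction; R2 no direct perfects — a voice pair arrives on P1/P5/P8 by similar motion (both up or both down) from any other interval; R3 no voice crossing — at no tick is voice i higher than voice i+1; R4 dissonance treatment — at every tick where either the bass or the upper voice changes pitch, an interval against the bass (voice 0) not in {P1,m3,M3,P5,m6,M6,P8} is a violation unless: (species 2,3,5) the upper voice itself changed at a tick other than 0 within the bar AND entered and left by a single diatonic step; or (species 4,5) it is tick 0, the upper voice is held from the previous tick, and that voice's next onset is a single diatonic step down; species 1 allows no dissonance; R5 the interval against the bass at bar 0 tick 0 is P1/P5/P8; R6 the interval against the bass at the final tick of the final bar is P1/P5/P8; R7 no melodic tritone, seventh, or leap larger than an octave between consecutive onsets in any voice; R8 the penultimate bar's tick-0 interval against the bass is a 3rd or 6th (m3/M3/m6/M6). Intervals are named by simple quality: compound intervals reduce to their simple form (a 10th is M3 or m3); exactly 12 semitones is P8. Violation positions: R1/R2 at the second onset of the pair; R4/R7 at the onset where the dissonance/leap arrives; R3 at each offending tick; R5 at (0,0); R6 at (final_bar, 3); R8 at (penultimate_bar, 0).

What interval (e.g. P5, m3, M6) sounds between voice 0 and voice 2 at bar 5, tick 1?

voice 0=F3 voice 2=A4 -> M3

M3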